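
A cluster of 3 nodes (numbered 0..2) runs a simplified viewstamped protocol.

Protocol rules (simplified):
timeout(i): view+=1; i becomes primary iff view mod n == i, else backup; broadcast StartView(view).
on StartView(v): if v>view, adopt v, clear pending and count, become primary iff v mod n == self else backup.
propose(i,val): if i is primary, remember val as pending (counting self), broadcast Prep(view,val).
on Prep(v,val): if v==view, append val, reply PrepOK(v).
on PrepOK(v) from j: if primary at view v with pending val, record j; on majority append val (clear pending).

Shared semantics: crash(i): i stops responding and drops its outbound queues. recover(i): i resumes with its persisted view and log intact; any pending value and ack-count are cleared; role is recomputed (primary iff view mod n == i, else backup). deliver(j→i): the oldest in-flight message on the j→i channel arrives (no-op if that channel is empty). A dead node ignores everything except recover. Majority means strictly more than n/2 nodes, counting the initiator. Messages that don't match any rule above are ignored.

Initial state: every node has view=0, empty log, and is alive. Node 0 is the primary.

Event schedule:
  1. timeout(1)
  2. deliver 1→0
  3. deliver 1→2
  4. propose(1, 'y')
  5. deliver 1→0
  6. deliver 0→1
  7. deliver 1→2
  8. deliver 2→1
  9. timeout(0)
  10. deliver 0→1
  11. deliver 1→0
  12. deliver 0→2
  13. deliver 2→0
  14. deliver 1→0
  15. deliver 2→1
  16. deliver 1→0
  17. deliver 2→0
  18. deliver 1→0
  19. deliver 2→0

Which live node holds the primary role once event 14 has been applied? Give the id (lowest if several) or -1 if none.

2

e1 timeout(1): 1[prim,v=1,-]
e2 deliver 1→0: 0[back,v=1,-]
e3 deliver 1→2: 2[back,v=1,-]
e4 propose(1,'y'): ·
e5 deliver 1→0: 0[back,v=1,y]
e6 deliver 0→1: 1[prim,v=1,y]
e7 deliver 1→2: 2[back,v=1,y]
e8 deliver 2→1: ·
e9 timeout(0): 0[back,v=2,y]
e10 deliver 0→1: 1[back,v=2,y]
e11 deliver 1→0: ·
e12 deliver 0→2: 2[prim,v=2,y]
e13 deliver 2→0: ·
e14 deliver 1→0: ·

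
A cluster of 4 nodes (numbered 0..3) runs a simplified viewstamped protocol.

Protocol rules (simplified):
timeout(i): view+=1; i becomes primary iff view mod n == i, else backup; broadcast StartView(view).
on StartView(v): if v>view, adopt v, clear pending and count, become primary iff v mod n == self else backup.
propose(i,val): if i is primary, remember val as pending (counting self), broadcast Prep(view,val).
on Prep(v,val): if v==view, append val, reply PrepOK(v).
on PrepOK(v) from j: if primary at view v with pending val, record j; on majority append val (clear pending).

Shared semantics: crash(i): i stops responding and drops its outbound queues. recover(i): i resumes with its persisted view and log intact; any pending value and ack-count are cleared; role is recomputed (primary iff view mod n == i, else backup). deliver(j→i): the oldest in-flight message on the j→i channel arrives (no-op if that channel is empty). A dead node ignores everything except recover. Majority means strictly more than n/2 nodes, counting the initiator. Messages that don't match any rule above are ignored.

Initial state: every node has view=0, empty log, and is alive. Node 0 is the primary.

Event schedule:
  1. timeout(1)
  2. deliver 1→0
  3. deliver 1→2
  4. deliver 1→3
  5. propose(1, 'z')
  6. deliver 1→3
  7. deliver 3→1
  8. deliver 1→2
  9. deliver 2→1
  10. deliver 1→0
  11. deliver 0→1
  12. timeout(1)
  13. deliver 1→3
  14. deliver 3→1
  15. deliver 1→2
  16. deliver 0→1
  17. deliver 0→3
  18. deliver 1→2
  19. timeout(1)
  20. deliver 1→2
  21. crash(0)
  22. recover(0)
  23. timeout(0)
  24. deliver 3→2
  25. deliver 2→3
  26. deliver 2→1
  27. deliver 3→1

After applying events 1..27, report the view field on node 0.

after 1 — timeout(1): n1:prim/v1/[-]
after 2 — deliver 1→0: n0:back/v1/[-]
after 3 — deliver 1→2: n2:back/v1/[-]
after 4 — deliver 1→3: n3:back/v1/[-]
after 5 — propose(1,'z'): ·
after 6 — deliver 1→3: n3:back/v1/[z]
after 7 — deliver 3→1: ·
after 8 — deliver 1→2: n2:back/v1/[z]
after 9 — deliver 2→1: n1:prim/v1/[z]
after 10 — deliver 1→0: n0:back/v1/[z]
after 11 — deliver 0→1: ·
after 12 — timeout(1): n1:back/v2/[z]
after 13 — deliver 1→3: n3:back/v2/[z]
after 14 — deliver 3→1: ·
after 15 — deliver 1→2: n2:prim/v2/[z]
after 16 — deliver 0→1: ·
after 17 — deliver 0→3: ·
after 18 — deliver 1→2: ·
after 19 — timeout(1): n1:back/v3/[z]
after 20 — deliver 1→2: n2:back/v3/[z]
after 21 — crash(0): n0:✗back/v1/[z]
after 22 — recover(0): n0:back/v1/[z]
after 23 — timeout(0): n0:back/v2/[z]
after 24 — deliver 3→2: ·
after 25 — deliver 2→3: ·
after 26 — deliver 2→1: ·
after 27 — deliver 3→1: ·

2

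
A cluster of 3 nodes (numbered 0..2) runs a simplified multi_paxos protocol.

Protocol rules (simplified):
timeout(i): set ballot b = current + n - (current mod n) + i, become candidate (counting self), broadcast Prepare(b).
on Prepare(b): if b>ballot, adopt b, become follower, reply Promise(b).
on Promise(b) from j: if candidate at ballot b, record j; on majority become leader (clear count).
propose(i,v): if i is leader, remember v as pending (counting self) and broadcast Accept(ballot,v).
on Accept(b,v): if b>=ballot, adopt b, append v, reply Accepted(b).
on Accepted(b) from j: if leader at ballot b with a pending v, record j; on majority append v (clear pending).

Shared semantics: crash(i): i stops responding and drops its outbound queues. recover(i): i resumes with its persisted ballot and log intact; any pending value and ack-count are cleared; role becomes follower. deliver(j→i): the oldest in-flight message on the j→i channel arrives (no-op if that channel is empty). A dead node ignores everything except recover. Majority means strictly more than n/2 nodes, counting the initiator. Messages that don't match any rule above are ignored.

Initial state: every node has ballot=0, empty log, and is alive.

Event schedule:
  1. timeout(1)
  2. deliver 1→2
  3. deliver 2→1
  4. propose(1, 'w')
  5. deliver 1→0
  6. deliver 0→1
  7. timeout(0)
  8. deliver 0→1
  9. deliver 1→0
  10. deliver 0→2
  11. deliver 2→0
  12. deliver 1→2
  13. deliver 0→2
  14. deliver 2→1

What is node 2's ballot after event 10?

6

e1 timeout(1): 1[cand,b=4,-]
e2 deliver 1→2: 2[foll,b=4,-]
e3 deliver 2→1: 1[lead,b=4,-]
e4 propose(1,'w'): ·
e5 deliver 1→0: 0[foll,b=4,-]
e6 deliver 0→1: ·
e7 timeout(0): 0[cand,b=6,-]
e8 deliver 0→1: 1[foll,b=6,-]
e9 deliver 1→0: ·
e10 deliver 0→2: 2[foll,b=6,-]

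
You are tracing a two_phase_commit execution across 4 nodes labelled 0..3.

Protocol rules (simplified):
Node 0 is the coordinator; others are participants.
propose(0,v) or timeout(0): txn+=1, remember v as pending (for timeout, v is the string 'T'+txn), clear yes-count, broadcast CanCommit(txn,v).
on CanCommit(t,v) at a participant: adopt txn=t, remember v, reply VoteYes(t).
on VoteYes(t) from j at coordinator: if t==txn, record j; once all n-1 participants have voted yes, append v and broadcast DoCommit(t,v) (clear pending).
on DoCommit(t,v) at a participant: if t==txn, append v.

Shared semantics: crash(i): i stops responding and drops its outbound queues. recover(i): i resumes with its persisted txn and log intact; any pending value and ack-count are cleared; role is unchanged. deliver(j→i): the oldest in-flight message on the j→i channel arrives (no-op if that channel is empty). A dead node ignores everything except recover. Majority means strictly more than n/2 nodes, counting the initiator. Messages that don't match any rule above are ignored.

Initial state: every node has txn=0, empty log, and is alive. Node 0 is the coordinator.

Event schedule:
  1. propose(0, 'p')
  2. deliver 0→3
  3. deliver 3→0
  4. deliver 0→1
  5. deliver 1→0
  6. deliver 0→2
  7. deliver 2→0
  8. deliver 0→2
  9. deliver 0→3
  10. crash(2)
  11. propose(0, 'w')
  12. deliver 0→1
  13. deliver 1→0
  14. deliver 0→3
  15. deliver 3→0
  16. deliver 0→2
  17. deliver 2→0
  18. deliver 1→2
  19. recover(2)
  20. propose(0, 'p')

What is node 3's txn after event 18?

[1] propose(0,'p') → N0(coor t1 [-])
[2] deliver 0→3 → N3(part t1 [-])
[3] deliver 3→0 → ∅
[4] deliver 0→1 → N1(part t1 [-])
[5] deliver 1→0 → ∅
[6] deliver 0→2 → N2(part t1 [-])
[7] deliver 2→0 → N0(coor t1 [p])
[8] deliver 0→2 → N2(part t1 [p])
[9] deliver 0→3 → N3(part t1 [p])
[10] crash(2) → N2(✗part t1 [p])
[11] propose(0,'w') → N0(coor t2 [p])
[12] deliver 0→1 → N1(part t1 [p])
[13] deliver 1→0 → ∅
[14] deliver 0→3 → N3(part t2 [p])
[15] deliver 3→0 → ∅
[16] deliver 0→2 → ∅
[17] deliver 2→0 → ∅
[18] deliver 1→2 → ∅

2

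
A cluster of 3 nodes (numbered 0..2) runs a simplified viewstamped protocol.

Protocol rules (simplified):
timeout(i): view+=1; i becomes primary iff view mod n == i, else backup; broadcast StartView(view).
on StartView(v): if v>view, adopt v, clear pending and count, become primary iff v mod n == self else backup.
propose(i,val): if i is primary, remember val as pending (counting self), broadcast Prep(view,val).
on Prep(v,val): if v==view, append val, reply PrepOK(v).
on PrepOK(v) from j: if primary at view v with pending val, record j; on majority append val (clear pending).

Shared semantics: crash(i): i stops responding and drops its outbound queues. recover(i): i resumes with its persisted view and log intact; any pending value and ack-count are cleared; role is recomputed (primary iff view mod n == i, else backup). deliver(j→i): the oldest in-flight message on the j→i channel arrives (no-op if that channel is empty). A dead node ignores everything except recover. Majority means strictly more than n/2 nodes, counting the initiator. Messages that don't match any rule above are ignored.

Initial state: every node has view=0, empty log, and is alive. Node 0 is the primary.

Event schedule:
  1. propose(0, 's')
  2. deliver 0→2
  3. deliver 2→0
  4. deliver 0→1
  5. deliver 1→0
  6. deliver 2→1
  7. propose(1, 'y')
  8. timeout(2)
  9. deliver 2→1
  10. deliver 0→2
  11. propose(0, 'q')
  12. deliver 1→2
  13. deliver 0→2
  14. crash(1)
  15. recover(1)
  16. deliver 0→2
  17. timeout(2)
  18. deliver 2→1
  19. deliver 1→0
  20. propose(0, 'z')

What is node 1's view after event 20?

2

1. propose(0,'s'):  nop
2. deliver 0→2:  <2:back v0 s>
3. deliver 2→0:  <0:prim v0 s>
4. deliver 0→1:  <1:back v0 s>
5. deliver 1→0:  nop
6. deliver 2→1:  nop
7. propose(1,'y'):  nop
8. timeout(2):  <2:back v1 s>
9. deliver 2→1:  <1:prim v1 s>
10. deliver 0→2:  nop
11. propose(0,'q'):  nop
12. deliver 1→2:  nop
13. deliver 0→2:  nop
14. crash(1):  <1:✗prim v1 s>
15. recover(1):  <1:prim v1 s>
16. deliver 0→2:  nop
17. timeout(2):  <2:prim v2 s>
18. deliver 2→1:  <1:back v2 s>
19. deliver 1→0:  nop
20. propose(0,'z'):  nop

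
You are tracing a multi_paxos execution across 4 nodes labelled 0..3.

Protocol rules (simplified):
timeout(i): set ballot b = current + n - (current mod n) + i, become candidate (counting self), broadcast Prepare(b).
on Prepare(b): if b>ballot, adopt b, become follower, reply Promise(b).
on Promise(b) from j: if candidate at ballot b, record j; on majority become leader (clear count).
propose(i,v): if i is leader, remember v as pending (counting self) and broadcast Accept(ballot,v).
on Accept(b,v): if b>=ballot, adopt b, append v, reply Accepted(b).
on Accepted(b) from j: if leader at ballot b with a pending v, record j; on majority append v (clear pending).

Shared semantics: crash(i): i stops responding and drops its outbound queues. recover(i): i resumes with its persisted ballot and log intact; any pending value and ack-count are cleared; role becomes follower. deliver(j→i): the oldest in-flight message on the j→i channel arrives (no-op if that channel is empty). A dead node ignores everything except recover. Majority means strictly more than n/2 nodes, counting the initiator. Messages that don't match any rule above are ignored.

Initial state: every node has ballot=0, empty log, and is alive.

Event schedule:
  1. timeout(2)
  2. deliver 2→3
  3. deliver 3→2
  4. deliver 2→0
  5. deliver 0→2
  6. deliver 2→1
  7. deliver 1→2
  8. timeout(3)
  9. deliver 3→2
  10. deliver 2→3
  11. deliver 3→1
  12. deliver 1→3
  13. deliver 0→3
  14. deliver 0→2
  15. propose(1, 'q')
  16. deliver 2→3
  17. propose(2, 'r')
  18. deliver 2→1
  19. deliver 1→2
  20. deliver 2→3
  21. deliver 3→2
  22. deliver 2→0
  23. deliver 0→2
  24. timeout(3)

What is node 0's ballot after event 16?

6

e1 timeout(2): 2[cand,b=6,-]
e2 deliver 2→3: 3[foll,b=6,-]
e3 deliver 3→2: ·
e4 deliver 2→0: 0[foll,b=6,-]
e5 deliver 0→2: 2[lead,b=6,-]
e6 deliver 2→1: 1[foll,b=6,-]
e7 deliver 1→2: ·
e8 timeout(3): 3[cand,b=11,-]
e9 deliver 3→2: 2[foll,b=11,-]
e10 deliver 2→3: ·
e11 deliver 3→1: 1[foll,b=11,-]
e12 deliver 1→3: 3[lead,b=11,-]
e13 deliver 0→3: ·
e14 deliver 0→2: ·
e15 propose(1,'q'): ·
e16 deliver 2→3: ·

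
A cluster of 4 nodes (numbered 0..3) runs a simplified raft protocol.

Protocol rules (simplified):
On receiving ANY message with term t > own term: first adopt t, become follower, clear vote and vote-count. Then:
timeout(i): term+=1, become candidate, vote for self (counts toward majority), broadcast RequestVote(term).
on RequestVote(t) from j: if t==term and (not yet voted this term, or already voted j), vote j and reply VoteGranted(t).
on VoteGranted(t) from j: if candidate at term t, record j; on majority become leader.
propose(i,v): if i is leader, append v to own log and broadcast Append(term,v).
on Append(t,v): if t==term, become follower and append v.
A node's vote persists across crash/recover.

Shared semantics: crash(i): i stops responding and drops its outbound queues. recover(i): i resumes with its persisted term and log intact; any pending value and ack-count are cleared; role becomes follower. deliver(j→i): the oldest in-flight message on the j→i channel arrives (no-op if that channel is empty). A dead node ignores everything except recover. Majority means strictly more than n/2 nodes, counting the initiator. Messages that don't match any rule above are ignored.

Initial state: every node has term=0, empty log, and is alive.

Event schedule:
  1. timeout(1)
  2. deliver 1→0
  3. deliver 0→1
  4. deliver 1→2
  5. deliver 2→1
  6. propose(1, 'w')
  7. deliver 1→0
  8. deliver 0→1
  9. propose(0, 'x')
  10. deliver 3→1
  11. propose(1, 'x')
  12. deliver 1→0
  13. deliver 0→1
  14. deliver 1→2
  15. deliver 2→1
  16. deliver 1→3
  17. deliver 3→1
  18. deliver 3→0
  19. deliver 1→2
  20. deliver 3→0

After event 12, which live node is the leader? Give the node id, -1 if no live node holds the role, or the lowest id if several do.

1. timeout(1):  <1:cand t1 ->
2. deliver 1→0:  <0:foll t1 ->
3. deliver 0→1:  nop
4. deliver 1→2:  <2:foll t1 ->
5. deliver 2→1:  <1:lead t1 ->
6. propose(1,'w'):  <1:lead t1 w>
7. deliver 1→0:  <0:foll t1 w>
8. deliver 0→1:  nop
9. propose(0,'x'):  nop
10. deliver 3→1:  nop
11. propose(1,'x'):  <1:lead t1 w,x>
12. deliver 1→0:  <0:foll t1 w,x>

1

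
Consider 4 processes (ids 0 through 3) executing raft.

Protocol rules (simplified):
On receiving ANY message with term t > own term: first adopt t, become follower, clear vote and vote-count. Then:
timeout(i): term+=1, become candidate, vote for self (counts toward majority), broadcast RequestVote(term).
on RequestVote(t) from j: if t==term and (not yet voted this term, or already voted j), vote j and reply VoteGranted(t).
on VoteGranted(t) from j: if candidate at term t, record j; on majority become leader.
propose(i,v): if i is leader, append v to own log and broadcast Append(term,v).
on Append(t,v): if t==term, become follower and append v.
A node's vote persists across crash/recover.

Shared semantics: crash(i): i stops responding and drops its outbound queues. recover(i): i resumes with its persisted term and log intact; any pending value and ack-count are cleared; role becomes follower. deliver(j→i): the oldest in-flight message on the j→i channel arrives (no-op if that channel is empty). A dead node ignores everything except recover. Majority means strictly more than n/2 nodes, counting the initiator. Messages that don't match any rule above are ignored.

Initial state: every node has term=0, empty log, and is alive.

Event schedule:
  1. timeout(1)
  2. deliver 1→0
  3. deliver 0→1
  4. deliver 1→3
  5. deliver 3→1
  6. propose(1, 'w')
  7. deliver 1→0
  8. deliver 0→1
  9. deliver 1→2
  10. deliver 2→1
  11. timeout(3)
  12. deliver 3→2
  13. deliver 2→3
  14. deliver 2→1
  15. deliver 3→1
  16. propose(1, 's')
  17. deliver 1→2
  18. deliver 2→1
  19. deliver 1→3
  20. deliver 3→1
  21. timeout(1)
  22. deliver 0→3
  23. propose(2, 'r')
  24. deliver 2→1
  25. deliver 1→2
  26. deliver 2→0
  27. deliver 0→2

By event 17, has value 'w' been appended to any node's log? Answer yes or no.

[1] timeout(1) → N1(cand t1 [-])
[2] deliver 1→0 → N0(foll t1 [-])
[3] deliver 0→1 → ∅
[4] deliver 1→3 → N3(foll t1 [-])
[5] deliver 3→1 → N1(lead t1 [-])
[6] propose(1,'w') → N1(lead t1 [w])
[7] deliver 1→0 → N0(foll t1 [w])
[8] deliver 0→1 → ∅
[9] deliver 1→2 → N2(foll t1 [-])
[10] deliver 2→1 → ∅
[11] timeout(3) → N3(cand t2 [-])
[12] deliver 3→2 → N2(foll t2 [-])
[13] deliver 2→3 → ∅
[14] deliver 2→1 → ∅
[15] deliver 3→1 → N1(foll t2 [w])
[16] propose(1,'s') → ∅
[17] deliver 1→2 → ∅

yes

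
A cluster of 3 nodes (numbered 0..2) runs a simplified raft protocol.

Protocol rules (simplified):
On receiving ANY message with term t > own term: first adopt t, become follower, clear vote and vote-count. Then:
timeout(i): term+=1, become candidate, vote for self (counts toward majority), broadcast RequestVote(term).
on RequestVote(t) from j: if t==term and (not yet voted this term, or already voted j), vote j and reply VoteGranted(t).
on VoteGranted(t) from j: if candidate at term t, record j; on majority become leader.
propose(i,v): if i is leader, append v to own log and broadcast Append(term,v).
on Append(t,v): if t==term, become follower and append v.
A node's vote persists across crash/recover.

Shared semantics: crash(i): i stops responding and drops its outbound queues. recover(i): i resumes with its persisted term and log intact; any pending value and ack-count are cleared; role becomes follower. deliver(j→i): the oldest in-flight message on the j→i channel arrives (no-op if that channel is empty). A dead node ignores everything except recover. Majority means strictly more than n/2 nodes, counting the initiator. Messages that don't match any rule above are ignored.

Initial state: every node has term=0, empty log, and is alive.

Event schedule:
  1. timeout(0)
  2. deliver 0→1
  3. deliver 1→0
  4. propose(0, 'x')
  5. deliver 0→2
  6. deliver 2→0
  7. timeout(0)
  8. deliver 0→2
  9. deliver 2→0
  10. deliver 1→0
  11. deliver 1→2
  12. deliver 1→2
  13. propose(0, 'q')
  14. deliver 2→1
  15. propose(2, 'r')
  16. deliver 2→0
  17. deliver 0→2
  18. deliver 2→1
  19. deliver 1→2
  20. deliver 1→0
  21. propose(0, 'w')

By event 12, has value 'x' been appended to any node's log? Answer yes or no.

yes

1. timeout(0):  <0:cand t1 ->
2. deliver 0→1:  <1:foll t1 ->
3. deliver 1→0:  <0:lead t1 ->
4. propose(0,'x'):  <0:lead t1 x>
5. deliver 0→2:  <2:foll t1 ->
6. deliver 2→0:  nop
7. timeout(0):  <0:cand t2 x>
8. deliver 0→2:  <2:foll t1 x>
9. deliver 2→0:  nop
10. deliver 1→0:  nop
11. deliver 1→2:  nop
12. deliver 1→2:  nop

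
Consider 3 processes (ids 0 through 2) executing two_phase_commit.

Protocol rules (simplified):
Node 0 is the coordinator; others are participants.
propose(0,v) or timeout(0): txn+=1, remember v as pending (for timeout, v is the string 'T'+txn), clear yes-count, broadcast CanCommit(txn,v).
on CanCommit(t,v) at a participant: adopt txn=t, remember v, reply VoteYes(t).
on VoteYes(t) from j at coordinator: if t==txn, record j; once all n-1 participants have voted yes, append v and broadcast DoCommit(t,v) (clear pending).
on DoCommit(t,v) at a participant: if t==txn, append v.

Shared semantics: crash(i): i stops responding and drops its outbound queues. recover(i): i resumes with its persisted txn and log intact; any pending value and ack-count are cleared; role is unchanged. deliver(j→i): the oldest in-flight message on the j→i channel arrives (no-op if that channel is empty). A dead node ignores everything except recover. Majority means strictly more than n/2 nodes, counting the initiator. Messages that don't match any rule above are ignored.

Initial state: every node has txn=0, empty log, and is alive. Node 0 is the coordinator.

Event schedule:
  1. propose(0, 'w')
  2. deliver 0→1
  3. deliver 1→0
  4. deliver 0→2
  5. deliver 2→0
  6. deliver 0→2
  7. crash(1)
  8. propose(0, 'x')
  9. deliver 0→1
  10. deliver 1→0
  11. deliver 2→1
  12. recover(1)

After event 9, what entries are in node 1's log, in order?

empty

after 1 — propose(0,'w'): n0:coor/t1/[-]
after 2 — deliver 0→1: n1:part/t1/[-]
after 3 — deliver 1→0: ·
after 4 — deliver 0→2: n2:part/t1/[-]
after 5 — deliver 2→0: n0:coor/t1/[w]
after 6 — deliver 0→2: n2:part/t1/[w]
after 7 — crash(1): n1:✗part/t1/[-]
after 8 — propose(0,'x'): n0:coor/t2/[w]
after 9 — deliver 0→1: ·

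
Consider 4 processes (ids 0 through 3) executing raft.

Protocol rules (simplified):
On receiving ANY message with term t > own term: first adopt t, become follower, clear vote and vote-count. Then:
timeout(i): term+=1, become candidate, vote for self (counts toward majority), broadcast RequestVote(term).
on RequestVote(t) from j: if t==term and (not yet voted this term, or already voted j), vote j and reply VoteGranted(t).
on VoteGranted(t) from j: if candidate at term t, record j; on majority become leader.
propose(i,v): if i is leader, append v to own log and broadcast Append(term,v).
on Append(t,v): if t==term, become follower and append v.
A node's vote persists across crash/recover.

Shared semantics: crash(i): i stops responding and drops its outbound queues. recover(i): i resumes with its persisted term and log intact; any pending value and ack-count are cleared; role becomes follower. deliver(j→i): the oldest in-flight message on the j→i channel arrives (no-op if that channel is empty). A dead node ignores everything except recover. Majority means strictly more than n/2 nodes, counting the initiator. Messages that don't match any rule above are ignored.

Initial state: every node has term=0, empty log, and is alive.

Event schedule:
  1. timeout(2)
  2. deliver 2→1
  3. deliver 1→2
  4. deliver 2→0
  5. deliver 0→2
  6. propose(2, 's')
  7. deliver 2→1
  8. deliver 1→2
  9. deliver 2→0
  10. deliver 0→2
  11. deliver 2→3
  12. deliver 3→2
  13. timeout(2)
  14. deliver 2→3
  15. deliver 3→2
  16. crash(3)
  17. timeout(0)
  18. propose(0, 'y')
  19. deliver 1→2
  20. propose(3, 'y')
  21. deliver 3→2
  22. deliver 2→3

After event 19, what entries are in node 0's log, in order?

1. timeout(2):  <2:cand t1 ->
2. deliver 2→1:  <1:foll t1 ->
3. deliver 1→2:  nop
4. deliver 2→0:  <0:foll t1 ->
5. deliver 0→2:  <2:lead t1 ->
6. propose(2,'s'):  <2:lead t1 s>
7. deliver 2→1:  <1:foll t1 s>
8. deliver 1→2:  nop
9. deliver 2→0:  <0:foll t1 s>
10. deliver 0→2:  nop
11. deliver 2→3:  <3:foll t1 ->
12. deliver 3→2:  nop
13. timeout(2):  <2:cand t2 s>
14. deliver 2→3:  <3:foll t1 s>
15. deliver 3→2:  nop
16. crash(3):  <3:✗foll t1 s>
17. timeout(0):  <0:cand t2 s>
18. propose(0,'y'):  nop
19. deliver 1→2:  nop

s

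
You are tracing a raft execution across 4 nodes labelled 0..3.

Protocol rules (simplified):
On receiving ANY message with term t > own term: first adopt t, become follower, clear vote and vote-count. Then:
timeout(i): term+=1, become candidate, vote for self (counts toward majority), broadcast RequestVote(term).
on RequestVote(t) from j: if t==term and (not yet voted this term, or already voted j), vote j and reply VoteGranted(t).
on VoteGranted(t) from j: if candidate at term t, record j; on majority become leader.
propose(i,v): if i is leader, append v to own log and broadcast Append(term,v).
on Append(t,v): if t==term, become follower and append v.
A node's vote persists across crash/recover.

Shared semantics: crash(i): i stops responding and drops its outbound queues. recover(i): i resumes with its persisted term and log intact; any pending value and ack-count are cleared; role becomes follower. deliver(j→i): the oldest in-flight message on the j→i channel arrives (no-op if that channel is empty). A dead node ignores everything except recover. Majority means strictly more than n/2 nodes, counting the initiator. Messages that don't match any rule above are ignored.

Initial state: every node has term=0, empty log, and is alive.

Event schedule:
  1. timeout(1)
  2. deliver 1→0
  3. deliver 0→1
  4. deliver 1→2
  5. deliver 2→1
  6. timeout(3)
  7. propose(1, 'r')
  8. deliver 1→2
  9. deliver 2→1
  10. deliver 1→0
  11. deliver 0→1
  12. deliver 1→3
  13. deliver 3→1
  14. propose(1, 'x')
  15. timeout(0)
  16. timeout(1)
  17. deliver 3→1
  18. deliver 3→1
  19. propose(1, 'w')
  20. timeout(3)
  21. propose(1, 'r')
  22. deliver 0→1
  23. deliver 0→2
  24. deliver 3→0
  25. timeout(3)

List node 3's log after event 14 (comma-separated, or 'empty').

[1] timeout(1) → N1(cand t1 [-])
[2] deliver 1→0 → N0(foll t1 [-])
[3] deliver 0→1 → ∅
[4] deliver 1→2 → N2(foll t1 [-])
[5] deliver 2→1 → N1(lead t1 [-])
[6] timeout(3) → N3(cand t1 [-])
[7] propose(1,'r') → N1(lead t1 [r])
[8] deliver 1→2 → N2(foll t1 [r])
[9] deliver 2→1 → ∅
[10] deliver 1→0 → N0(foll t1 [r])
[11] deliver 0→1 → ∅
[12] deliver 1→3 → ∅
[13] deliver 3→1 → ∅
[14] propose(1,'x') → N1(lead t1 [r,x])

empty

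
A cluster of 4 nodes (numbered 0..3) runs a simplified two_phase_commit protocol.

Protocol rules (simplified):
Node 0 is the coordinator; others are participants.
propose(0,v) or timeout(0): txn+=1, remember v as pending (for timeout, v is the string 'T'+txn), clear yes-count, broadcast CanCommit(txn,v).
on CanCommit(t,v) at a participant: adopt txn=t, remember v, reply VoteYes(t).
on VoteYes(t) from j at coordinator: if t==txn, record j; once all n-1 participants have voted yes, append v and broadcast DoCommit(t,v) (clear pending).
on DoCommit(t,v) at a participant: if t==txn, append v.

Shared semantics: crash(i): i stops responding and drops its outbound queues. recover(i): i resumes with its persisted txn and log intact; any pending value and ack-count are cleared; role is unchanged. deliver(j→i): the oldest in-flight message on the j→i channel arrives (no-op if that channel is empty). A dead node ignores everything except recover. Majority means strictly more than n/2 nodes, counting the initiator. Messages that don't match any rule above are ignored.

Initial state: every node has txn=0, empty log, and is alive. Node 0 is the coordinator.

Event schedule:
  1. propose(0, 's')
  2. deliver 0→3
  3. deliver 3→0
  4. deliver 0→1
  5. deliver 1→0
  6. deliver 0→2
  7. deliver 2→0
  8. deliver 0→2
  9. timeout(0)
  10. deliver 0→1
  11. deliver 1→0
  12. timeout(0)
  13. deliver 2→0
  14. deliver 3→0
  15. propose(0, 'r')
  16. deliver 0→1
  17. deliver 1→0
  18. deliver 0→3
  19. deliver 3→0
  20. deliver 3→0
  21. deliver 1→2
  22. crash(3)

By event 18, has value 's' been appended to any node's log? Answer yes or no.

after 1 — propose(0,'s'): n0:coor/t1/[-]
after 2 — deliver 0→3: n3:part/t1/[-]
after 3 — deliver 3→0: ·
after 4 — deliver 0→1: n1:part/t1/[-]
after 5 — deliver 1→0: ·
after 6 — deliver 0→2: n2:part/t1/[-]
after 7 — deliver 2→0: n0:coor/t1/[s]
after 8 — deliver 0→2: n2:part/t1/[s]
after 9 — timeout(0): n0:coor/t2/[s]
after 10 — deliver 0→1: n1:part/t1/[s]
after 11 — deliver 1→0: ·
after 12 — timeout(0): n0:coor/t3/[s]
after 13 — deliver 2→0: ·
after 14 — deliver 3→0: ·
after 15 — propose(0,'r'): n0:coor/t4/[s]
after 16 — deliver 0→1: n1:part/t2/[s]
after 17 — deliver 1→0: ·
after 18 — deliver 0→3: n3:part/t1/[s]

yes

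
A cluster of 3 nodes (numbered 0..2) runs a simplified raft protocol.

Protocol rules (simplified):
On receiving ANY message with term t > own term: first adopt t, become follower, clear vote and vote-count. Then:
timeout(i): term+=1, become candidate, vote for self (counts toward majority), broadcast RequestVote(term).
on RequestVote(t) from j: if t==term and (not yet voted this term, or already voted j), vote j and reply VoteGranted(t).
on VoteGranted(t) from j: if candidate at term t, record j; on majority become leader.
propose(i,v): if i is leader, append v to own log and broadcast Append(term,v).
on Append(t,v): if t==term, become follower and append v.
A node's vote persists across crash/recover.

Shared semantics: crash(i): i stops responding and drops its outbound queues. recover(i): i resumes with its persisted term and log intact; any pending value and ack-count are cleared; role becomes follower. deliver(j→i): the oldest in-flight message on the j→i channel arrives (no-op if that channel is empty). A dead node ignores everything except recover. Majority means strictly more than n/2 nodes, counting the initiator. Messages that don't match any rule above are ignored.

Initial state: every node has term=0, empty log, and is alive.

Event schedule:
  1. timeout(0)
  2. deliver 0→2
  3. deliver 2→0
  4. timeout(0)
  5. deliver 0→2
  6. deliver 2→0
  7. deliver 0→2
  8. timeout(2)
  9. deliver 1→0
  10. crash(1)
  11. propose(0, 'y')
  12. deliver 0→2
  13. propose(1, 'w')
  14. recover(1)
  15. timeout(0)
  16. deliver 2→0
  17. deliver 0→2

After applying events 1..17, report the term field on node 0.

3

step 1 timeout(0): 0={cand,t=1,log=-}
step 2 deliver 0→2: 2={foll,t=1,log=-}
step 3 deliver 2→0: 0={lead,t=1,log=-}
step 4 timeout(0): 0={cand,t=2,log=-}
step 5 deliver 0→2: 2={foll,t=2,log=-}
step 6 deliver 2→0: 0={lead,t=2,log=-}
step 7 deliver 0→2: —
step 8 timeout(2): 2={cand,t=3,log=-}
step 9 deliver 1→0: —
step 10 crash(1): 1={✗foll,t=0,log=-}
step 11 propose(0,'y'): 0={lead,t=2,log=y}
step 12 deliver 0→2: —
step 13 propose(1,'w'): —
step 14 recover(1): 1={foll,t=0,log=-}
step 15 timeout(0): 0={cand,t=3,log=y}
step 16 deliver 2→0: —
step 17 deliver 0→2: —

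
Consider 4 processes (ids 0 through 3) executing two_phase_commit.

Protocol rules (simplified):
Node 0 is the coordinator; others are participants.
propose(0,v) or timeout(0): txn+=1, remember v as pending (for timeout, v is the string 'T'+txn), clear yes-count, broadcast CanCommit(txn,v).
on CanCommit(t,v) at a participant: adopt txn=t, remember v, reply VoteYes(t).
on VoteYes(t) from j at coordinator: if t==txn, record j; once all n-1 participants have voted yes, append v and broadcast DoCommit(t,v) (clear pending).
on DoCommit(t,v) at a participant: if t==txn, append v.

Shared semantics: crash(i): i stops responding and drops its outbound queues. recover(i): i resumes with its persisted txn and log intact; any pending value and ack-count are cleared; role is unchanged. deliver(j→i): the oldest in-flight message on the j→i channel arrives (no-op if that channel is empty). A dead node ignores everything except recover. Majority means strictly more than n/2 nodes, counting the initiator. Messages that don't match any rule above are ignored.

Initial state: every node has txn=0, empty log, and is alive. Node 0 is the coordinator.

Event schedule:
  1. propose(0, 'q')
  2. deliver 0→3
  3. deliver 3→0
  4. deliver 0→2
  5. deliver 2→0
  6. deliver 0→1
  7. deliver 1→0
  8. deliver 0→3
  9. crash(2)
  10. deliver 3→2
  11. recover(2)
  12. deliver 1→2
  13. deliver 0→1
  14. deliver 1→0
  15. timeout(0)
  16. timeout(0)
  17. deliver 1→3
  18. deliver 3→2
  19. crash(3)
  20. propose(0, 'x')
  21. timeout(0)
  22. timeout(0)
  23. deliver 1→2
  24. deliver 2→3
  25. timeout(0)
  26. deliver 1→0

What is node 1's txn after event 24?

1. propose(0,'q'):  <0:coor t1 ->
2. deliver 0→3:  <3:part t1 ->
3. deliver 3→0:  nop
4. deliver 0→2:  <2:part t1 ->
5. deliver 2→0:  nop
6. deliver 0→1:  <1:part t1 ->
7. deliver 1→0:  <0:coor t1 q>
8. deliver 0→3:  <3:part t1 q>
9. crash(2):  <2:✗part t1 ->
10. deliver 3→2:  nop
11. recover(2):  <2:part t1 ->
12. deliver 1→2:  nop
13. deliver 0→1:  <1:part t1 q>
14. deliver 1→0:  nop
15. timeout(0):  <0:coor t2 q>
16. timeout(0):  <0:coor t3 q>
17. deliver 1→3:  nop
18. deliver 3→2:  nop
19. crash(3):  <3:✗part t1 q>
20. propose(0,'x'):  <0:coor t4 q>
21. timeout(0):  <0:coor t5 q>
22. timeout(0):  <0:coor t6 q>
23. deliver 1→2:  nop
24. deliver 2→3:  nop

1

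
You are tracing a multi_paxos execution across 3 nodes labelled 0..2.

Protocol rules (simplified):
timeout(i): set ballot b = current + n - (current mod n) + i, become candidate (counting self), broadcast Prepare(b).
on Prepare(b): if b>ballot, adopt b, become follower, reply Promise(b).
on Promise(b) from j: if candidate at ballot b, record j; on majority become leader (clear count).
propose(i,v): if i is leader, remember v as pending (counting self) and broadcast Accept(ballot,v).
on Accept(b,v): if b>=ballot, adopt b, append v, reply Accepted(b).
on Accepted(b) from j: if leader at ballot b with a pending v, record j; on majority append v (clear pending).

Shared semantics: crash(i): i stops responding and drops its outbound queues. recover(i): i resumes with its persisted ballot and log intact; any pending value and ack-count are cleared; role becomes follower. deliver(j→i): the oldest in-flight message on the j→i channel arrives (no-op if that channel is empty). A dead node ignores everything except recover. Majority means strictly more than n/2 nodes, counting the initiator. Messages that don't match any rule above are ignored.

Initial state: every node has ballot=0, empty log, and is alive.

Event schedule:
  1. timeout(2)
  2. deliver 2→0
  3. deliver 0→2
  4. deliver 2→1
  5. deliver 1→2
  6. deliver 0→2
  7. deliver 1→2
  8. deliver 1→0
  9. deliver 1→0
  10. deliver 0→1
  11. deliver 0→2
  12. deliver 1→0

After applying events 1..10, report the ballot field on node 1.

[1] timeout(2) → N2(cand b5 [-])
[2] deliver 2→0 → N0(foll b5 [-])
[3] deliver 0→2 → N2(lead b5 [-])
[4] deliver 2→1 → N1(foll b5 [-])
[5] deliver 1→2 → ∅
[6] deliver 0→2 → ∅
[7] deliver 1→2 → ∅
[8] deliver 1→0 → ∅
[9] deliver 1→0 → ∅
[10] deliver 0→1 → ∅

5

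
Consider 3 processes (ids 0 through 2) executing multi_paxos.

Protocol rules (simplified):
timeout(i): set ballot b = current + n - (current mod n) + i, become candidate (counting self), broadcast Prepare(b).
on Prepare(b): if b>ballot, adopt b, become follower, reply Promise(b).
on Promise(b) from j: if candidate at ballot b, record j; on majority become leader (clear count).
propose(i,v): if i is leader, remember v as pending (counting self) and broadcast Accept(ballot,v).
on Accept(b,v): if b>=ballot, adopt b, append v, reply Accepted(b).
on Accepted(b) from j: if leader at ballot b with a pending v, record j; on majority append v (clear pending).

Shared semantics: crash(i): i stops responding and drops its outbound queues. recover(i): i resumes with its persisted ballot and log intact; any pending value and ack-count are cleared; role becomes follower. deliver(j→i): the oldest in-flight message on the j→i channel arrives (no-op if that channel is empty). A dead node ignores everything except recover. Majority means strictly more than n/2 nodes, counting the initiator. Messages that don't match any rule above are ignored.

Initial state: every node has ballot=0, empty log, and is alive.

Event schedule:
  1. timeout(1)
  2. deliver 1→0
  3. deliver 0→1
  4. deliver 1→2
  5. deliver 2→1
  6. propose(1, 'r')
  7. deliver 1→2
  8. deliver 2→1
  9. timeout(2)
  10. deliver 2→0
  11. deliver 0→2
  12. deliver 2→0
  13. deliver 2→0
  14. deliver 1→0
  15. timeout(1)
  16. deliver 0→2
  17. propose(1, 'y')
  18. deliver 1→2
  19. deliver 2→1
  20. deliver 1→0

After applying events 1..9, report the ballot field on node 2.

8

step 1 timeout(1): 1={cand,b=4,log=-}
step 2 deliver 1→0: 0={foll,b=4,log=-}
step 3 deliver 0→1: 1={lead,b=4,log=-}
step 4 deliver 1→2: 2={foll,b=4,log=-}
step 5 deliver 2→1: —
step 6 propose(1,'r'): —
step 7 deliver 1→2: 2={foll,b=4,log=r}
step 8 deliver 2→1: 1={lead,b=4,log=r}
step 9 timeout(2): 2={cand,b=8,log=r}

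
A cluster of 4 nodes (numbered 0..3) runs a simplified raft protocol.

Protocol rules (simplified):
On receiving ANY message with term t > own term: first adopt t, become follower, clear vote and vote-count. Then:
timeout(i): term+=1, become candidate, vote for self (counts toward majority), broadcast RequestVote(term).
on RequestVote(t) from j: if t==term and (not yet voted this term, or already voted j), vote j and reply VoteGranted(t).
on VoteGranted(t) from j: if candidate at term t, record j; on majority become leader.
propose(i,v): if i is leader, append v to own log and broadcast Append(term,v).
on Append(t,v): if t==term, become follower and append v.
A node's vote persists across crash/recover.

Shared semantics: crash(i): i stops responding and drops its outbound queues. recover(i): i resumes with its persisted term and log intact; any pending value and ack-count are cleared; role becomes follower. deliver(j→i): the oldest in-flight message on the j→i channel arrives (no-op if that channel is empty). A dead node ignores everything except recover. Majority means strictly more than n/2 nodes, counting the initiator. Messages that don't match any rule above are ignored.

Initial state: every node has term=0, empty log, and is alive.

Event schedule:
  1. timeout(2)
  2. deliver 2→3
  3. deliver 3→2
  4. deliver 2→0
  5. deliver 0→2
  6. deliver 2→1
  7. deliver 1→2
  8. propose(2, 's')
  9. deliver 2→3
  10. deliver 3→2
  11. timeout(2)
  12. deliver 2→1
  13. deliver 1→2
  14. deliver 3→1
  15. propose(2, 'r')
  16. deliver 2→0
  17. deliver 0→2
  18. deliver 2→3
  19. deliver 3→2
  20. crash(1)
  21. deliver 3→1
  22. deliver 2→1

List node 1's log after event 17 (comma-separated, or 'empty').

e1 timeout(2): 2[cand,t=1,-]
e2 deliver 2→3: 3[foll,t=1,-]
e3 deliver 3→2: ·
e4 deliver 2→0: 0[foll,t=1,-]
e5 deliver 0→2: 2[lead,t=1,-]
e6 deliver 2→1: 1[foll,t=1,-]
e7 deliver 1→2: ·
e8 propose(2,'s'): 2[lead,t=1,s]
e9 deliver 2→3: 3[foll,t=1,s]
e10 deliver 3→2: ·
e11 timeout(2): 2[cand,t=2,s]
e12 deliver 2→1: 1[foll,t=1,s]
e13 deliver 1→2: ·
e14 deliver 3→1: ·
e15 propose(2,'r'): ·
e16 deliver 2→0: 0[foll,t=1,s]
e17 deliver 0→2: ·

s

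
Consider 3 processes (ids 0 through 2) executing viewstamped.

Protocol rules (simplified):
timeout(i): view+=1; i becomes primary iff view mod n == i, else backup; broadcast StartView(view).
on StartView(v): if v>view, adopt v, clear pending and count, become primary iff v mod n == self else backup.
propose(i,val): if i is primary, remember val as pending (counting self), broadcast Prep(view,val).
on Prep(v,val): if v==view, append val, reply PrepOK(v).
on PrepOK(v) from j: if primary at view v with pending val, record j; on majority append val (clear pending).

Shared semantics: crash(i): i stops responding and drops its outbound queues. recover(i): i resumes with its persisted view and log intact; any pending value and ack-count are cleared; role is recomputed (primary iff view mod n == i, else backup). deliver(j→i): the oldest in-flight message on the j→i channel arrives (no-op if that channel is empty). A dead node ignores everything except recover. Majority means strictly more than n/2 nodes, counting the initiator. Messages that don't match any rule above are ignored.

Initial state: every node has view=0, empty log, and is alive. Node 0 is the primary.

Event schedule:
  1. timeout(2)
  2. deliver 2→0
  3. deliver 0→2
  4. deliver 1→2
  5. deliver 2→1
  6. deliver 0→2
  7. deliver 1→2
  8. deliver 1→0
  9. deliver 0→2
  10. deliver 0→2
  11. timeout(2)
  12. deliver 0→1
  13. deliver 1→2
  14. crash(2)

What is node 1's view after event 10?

1

step 1 timeout(2): 2={back,v=1,log=-}
step 2 deliver 2→0: 0={back,v=1,log=-}
step 3 deliver 0→2: —
step 4 deliver 1→2: —
step 5 deliver 2→1: 1={prim,v=1,log=-}
step 6 deliver 0→2: —
step 7 deliver 1→2: —
step 8 deliver 1→0: —
step 9 deliver 0→2: —
step 10 deliver 0→2: —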